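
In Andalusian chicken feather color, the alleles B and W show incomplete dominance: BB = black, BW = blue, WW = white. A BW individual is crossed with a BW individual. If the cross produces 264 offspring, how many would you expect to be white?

Punnett square for BW × BW:
Offspring genotypes: 1 BB, 2 BW, 1 WW
Phenotype counts: 1 black, 2 blue, 1 white
white: 1 out of 4 → fraction 1/4
Expected count = 1/4 × 264 = 66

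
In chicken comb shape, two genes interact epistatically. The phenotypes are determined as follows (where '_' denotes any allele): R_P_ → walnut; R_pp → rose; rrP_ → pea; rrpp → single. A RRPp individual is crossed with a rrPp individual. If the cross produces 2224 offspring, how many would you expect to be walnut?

Cross: RRPp × rrPp — consider each gene separately:
R gene: RR × rr → 4 Rr → 4 R_ (out of 4)
P gene: Pp × Pp → 1 PP, 2 Pp, 1 pp → 3 P_ : 1 pp (out of 4)
Genotype classes (out of 4 × 4 = 16): R_P_ = 4×3 = 12; R_pp = 4×1 = 4
Apply the phenotype rules: R_P_ (12) → walnut; R_pp (4) → rose
Phenotype counts (out of 16): 12 walnut, 4 rose
walnut: 12 out of 16 → fraction 3/4
Expected count = 3/4 × 2224 = 1668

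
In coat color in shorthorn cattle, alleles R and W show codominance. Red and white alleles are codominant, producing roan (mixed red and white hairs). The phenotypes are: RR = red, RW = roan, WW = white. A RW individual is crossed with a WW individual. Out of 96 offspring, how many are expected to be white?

Punnett square for RW × WW:
Offspring genotypes: 2 RW, 2 WW
Phenotype counts: 2 roan, 2 white
white: 2 out of 4 → fraction 1/2
Expected count = 1/2 × 96 = 48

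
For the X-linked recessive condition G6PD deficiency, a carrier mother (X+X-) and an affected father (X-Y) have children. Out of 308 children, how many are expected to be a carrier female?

Cross: X+X- × X-Y
Offspring: 1 X+X-, 1 X+Y, 1 X-X-, 1 X-Y
Probability of a carrier female: 1/4
Expected count = 1/4 × 308 = 77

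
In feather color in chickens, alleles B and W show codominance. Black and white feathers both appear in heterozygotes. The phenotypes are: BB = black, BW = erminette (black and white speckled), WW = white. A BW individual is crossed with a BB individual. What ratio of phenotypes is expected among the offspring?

Punnett square for BW × BB:
Offspring genotypes: 2 BB, 2 BW
Phenotype counts: 2 black, 2 erminette (black and white speckled)
Ratio: 1 black : 1 erminette (black and white speckled)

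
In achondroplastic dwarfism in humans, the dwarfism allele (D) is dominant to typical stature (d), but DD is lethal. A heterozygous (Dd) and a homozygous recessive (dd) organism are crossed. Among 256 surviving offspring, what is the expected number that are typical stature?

Cross: Dd × dd
Punnett square offspring (before lethality): 2 Dd, 2 dd
No DD offspring are produced in this cross.
typical stature: 2 out of 4 → fraction 1/2
Expected count = 1/2 × 256 = 128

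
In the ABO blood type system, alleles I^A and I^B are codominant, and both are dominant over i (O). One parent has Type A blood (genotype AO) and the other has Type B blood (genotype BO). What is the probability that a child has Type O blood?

Cross: AO × BO
Possible offspring genotypes: 1 AB, 1 AO, 1 BO, 1 OO
Blood type counts: 1 Type AB, 1 Type A, 1 Type B, 1 Type O
Probability of Type O: 1/4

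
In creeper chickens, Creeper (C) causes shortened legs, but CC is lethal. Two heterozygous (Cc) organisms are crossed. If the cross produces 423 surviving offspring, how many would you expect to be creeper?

Cross: Cc × Cc
Punnett square offspring (before lethality): 1 CC, 2 Cc, 1 cc
The CC genotype is lethal (embryos die); surviving offspring: 2 Cc, 1 cc
creeper: 2 out of 3 → fraction 2/3
Expected count = 2/3 × 423 = 282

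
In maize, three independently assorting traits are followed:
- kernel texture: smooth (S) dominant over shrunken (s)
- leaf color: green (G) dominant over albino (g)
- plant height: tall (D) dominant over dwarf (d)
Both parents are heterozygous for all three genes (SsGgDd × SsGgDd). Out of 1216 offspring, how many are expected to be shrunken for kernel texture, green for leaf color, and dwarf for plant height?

Trihybrid cross: SsGgDd × SsGgDd
Each trait segregates independently with a 3:1 phenotypic ratio, so each gene contributes 3/4 (dominant) or 1/4 (recessive).
Target: shrunken (kernel texture), green (leaf color), dwarf (plant height)
Probability = product of independent per-trait probabilities
= 1/4 × 3/4 × 1/4 = 3/64
Expected count = 3/64 × 1216 = 57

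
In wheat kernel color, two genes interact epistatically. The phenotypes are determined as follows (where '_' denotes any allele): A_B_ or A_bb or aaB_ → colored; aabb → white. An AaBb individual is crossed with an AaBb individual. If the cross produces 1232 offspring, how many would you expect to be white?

Cross: AaBb × AaBb — consider each gene separately:
A gene: Aa × Aa → 1 AA, 2 Aa, 1 aa → 3 A_ : 1 aa (out of 4)
B gene: Bb × Bb → 1 BB, 2 Bb, 1 bb → 3 B_ : 1 bb (out of 4)
Genotype classes (out of 4 × 4 = 16): A_B_ = 3×3 = 9; A_bb = 3×1 = 3; aaB_ = 1×3 = 3; aabb = 1×1 = 1
Apply the phenotype rules: A_B_ (9) + A_bb (3) + aaB_ (3) → colored; aabb (1) → white
Phenotype counts (out of 16): 15 colored, 1 white
white: 1 out of 16 → fraction 1/16
Expected count = 1/16 × 1232 = 77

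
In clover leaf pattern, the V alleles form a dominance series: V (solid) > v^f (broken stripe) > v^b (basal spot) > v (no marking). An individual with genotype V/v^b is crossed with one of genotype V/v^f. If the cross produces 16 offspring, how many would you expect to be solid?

Cross: V/v^b × V/v^f
Allele dominance: V > v^f > v^b > v
Offspring genotypes: 1 V/V, 1 V/v^f, 1 V/v^b, 1 v^f/v^b
Phenotype counts: 3 solid, 1 broken stripe
solid: 3 out of 4 → fraction 3/4
Expected count = 3/4 × 16 = 12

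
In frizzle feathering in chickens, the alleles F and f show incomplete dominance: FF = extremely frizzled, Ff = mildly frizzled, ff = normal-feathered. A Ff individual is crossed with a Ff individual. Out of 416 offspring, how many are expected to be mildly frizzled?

Punnett square for Ff × Ff:
Offspring genotypes: 1 FF, 2 Ff, 1 ff
Phenotype counts: 1 extremely frizzled, 2 mildly frizzled, 1 normal-feathered
mildly frizzled: 2 out of 4 → fraction 1/2
Expected count = 1/2 × 416 = 208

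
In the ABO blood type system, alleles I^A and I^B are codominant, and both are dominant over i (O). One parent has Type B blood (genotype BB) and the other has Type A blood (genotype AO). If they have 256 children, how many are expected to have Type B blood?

Cross: BB × AO
Possible offspring genotypes: 2 AB, 2 BO
Blood type counts: 2 Type AB, 2 Type B
Probability of Type B: 2/4 = 1/2
Expected count = 1/2 × 256 = 128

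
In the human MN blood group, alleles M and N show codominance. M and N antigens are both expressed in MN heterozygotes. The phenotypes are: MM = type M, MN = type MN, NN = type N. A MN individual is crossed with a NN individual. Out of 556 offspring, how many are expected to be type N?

Punnett square for MN × NN:
Offspring genotypes: 2 MN, 2 NN
Phenotype counts: 2 type MN, 2 type N
type N: 2 out of 4 → fraction 1/2
Expected count = 1/2 × 556 = 278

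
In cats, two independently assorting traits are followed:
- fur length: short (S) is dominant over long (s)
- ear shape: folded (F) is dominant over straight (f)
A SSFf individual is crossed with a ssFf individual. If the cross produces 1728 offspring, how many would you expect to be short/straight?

Dihybrid cross SSFf × ssFf — consider each gene separately:
fur length: SS × ss → 4 Ss → 4 S_ (out of 4)
ear shape: Ff × Ff → 1 FF, 2 Ff, 1 ff → 3 F_ : 1 ff (out of 4)
Combine (counts out of 4 × 4 = 16): short/folded (S_F_) = 4×3 = 12; short/straight (S_ff) = 4×1 = 4
Phenotype counts (out of 16): 12 short/folded, 4 short/straight
short/straight: 4 out of 16 → fraction 1/4
Expected count = 1/4 × 1728 = 432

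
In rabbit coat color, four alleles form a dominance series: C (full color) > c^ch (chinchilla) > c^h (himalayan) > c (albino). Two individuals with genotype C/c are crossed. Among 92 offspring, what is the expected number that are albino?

Cross: C/c × C/c
Allele dominance: C > c^ch > c^h > c
Offspring genotypes: 1 C/C, 2 C/c, 1 c/c
Phenotype counts: 3 full color, 1 albino
albino: 1 out of 4 → fraction 1/4
Expected count = 1/4 × 92 = 23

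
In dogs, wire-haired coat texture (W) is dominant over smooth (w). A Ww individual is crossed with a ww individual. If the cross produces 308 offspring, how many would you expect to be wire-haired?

Punnett square for Ww × ww:
Offspring genotypes: 2 Ww, 2 ww
wire-haired: 2, smooth: 2
wire-haired: 2 out of 4 → fraction 1/2
Expected count = 1/2 × 308 = 154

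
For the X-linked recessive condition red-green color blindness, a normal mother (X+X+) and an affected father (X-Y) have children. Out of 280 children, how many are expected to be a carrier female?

Cross: X+X+ × X-Y
Offspring: 2 X+X-, 2 X+Y
Probability of a carrier female: 2/4 = 1/2
Expected count = 1/2 × 280 = 140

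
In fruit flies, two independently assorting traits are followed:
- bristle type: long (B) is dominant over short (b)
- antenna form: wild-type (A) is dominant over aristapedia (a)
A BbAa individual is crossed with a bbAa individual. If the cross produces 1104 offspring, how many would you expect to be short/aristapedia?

Dihybrid cross BbAa × bbAa — consider each gene separately:
bristle type: Bb × bb → 2 Bb, 2 bb → 2 B_ : 2 bb (out of 4)
antenna form: Aa × Aa → 1 AA, 2 Aa, 1 aa → 3 A_ : 1 aa (out of 4)
Combine (counts out of 4 × 4 = 16): long/wild-type (B_A_) = 2×3 = 6; long/aristapedia (B_aa) = 2×1 = 2; short/wild-type (bbA_) = 2×3 = 6; short/aristapedia (bbaa) = 2×1 = 2
Phenotype counts (out of 16): 6 long/wild-type, 2 long/aristapedia, 6 short/wild-type, 2 short/aristapedia
short/aristapedia: 2 out of 16 → fraction 1/8
Expected count = 1/8 × 1104 = 138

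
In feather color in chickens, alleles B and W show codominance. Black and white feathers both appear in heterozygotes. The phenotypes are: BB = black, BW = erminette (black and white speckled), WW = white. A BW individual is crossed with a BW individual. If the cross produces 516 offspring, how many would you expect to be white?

Punnett square for BW × BW:
Offspring genotypes: 1 BB, 2 BW, 1 WW
Phenotype counts: 1 black, 2 erminette (black and white speckled), 1 white
white: 1 out of 4 → fraction 1/4
Expected count = 1/4 × 516 = 129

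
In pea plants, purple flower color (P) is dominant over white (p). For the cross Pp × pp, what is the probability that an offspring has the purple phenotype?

Punnett square for Pp × pp:
Offspring genotypes: 2 Pp, 2 pp
Total offspring: 4
Count with target: 2
Probability: 2/4 = 1/2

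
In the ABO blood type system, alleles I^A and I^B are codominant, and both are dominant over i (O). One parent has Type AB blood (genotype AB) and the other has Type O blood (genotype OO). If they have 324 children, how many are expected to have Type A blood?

Cross: AB × OO
Possible offspring genotypes: 2 AO, 2 BO
Blood type counts: 2 Type A, 2 Type B
Probability of Type A: 2/4 = 1/2
Expected count = 1/2 × 324 = 162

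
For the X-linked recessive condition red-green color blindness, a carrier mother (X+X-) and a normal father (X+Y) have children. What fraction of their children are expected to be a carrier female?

Cross: X+X- × X+Y
Offspring: 1 X+X+, 1 X+Y, 1 X+X-, 1 X-Y
Probability of a carrier female: 1/4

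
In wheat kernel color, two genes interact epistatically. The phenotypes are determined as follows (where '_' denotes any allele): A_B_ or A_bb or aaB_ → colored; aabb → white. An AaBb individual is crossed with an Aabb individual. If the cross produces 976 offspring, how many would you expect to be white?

Cross: AaBb × Aabb — consider each gene separately:
A gene: Aa × Aa → 1 AA, 2 Aa, 1 aa → 3 A_ : 1 aa (out of 4)
B gene: Bb × bb → 2 Bb, 2 bb → 2 B_ : 2 bb (out of 4)
Genotype classes (out of 4 × 4 = 16): A_B_ = 3×2 = 6; A_bb = 3×2 = 6; aaB_ = 1×2 = 2; aabb = 1×2 = 2
Apply the phenotype rules: A_B_ (6) + A_bb (6) + aaB_ (2) → colored; aabb (2) → white
Phenotype counts (out of 16): 14 colored, 2 white
white: 2 out of 16 → fraction 1/8
Expected count = 1/8 × 976 = 122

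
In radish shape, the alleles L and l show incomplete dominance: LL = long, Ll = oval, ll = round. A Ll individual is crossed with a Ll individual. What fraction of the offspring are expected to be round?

Punnett square for Ll × Ll:
Offspring genotypes: 1 LL, 2 Ll, 1 ll
Phenotype counts: 1 long, 2 oval, 1 round
round: 1 out of 4
Probability: 1/4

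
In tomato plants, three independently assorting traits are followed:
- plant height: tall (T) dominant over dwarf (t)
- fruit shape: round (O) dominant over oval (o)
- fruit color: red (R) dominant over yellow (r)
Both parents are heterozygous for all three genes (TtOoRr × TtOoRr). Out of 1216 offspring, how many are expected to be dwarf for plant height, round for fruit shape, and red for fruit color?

Trihybrid cross: TtOoRr × TtOoRr
Each trait segregates independently with a 3:1 phenotypic ratio, so each gene contributes 3/4 (dominant) or 1/4 (recessive).
Target: dwarf (plant height), round (fruit shape), red (fruit color)
Probability = product of independent per-trait probabilities
= 1/4 × 3/4 × 3/4 = 9/64
Expected count = 9/64 × 1216 = 171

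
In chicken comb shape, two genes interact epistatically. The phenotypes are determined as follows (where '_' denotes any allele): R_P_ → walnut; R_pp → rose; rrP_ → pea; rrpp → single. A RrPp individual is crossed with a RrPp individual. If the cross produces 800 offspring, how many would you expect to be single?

Cross: RrPp × RrPp — consider each gene separately:
R gene: Rr × Rr → 1 RR, 2 Rr, 1 rr → 3 R_ : 1 rr (out of 4)
P gene: Pp × Pp → 1 PP, 2 Pp, 1 pp → 3 P_ : 1 pp (out of 4)
Genotype classes (out of 4 × 4 = 16): R_P_ = 3×3 = 9; R_pp = 3×1 = 3; rrP_ = 1×3 = 3; rrpp = 1×1 = 1
Apply the phenotype rules: R_P_ (9) → walnut; R_pp (3) → rose; rrP_ (3) → pea; rrpp (1) → single
Phenotype counts (out of 16): 9 walnut, 3 rose, 3 pea, 1 single
single: 1 out of 16 → fraction 1/16
Expected count = 1/16 × 800 = 50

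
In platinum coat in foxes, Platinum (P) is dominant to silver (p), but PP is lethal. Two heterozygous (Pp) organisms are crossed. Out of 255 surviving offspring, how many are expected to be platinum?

Cross: Pp × Pp
Punnett square offspring (before lethality): 1 PP, 2 Pp, 1 pp
The PP genotype is lethal (embryos die); surviving offspring: 2 Pp, 1 pp
platinum: 2 out of 3 → fraction 2/3
Expected count = 2/3 × 255 = 170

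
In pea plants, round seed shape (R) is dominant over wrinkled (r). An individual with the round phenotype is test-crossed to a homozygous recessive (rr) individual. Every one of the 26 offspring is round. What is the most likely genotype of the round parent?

Test cross: ? × rr
All offspring are round.
If the unknown parent were heterozygous (Rr), about half of 26 offspring would be wrinkled; none are. The unknown parent is most likely homozygous dominant (RR).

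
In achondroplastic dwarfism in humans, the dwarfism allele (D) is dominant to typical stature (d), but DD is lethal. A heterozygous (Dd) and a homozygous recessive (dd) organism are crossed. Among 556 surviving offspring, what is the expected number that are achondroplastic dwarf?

Cross: Dd × dd
Punnett square offspring (before lethality): 2 Dd, 2 dd
No DD offspring are produced in this cross.
achondroplastic dwarf: 2 out of 4 → fraction 1/2
Expected count = 1/2 × 556 = 278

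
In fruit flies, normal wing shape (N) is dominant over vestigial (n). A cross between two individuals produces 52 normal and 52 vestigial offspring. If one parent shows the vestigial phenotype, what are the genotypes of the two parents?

Observed offspring: 52 normal, 52 vestigial
The observed ratio simplifies to 1:1. One parent shows vestigial, so its genotype must be nn. A 1:1 offspring split requires the other parent to be heterozygous (Nn).
Parent genotypes: nn × Nn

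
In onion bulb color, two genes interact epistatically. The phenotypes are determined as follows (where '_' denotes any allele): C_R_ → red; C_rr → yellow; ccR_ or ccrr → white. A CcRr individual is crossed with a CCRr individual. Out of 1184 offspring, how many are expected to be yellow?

Cross: CcRr × CCRr — consider each gene separately:
C gene: Cc × CC → 2 CC, 2 Cc → 4 C_ (out of 4)
R gene: Rr × Rr → 1 RR, 2 Rr, 1 rr → 3 R_ : 1 rr (out of 4)
Genotype classes (out of 4 × 4 = 16): C_R_ = 4×3 = 12; C_rr = 4×1 = 4
Apply the phenotype rules: C_R_ (12) → red; C_rr (4) → yellow
Phenotype counts (out of 16): 12 red, 4 yellow
yellow: 4 out of 16 → fraction 1/4
Expected count = 1/4 × 1184 = 296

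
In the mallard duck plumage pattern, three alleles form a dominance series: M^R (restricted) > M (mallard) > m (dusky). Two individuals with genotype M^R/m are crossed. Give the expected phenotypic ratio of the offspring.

Cross: M^R/m × M^R/m
Allele dominance: M^R > M > m
Offspring genotypes: 1 M^R/M^R, 2 M^R/m, 1 m/m
Phenotype counts: 3 restricted, 1 dusky
Ratio: 3 restricted : 1 dusky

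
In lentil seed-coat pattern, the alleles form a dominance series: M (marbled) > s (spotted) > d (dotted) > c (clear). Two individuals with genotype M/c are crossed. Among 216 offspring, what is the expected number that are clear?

Cross: M/c × M/c
Allele dominance: M > s > d > c
Offspring genotypes: 1 M/M, 2 M/c, 1 c/c
Phenotype counts: 3 marbled, 1 clear
clear: 1 out of 4 → fraction 1/4
Expected count = 1/4 × 216 = 54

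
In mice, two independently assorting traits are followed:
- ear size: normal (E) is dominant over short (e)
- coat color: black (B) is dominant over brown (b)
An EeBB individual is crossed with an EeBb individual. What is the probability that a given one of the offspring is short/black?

Dihybrid cross EeBB × EeBb — consider each gene separately:
ear size: Ee × Ee → 1 EE, 2 Ee, 1 ee → 3 E_ : 1 ee (out of 4)
coat color: BB × Bb → 2 BB, 2 Bb → 4 B_ (out of 4)
Combine (counts out of 4 × 4 = 16): normal/black (E_B_) = 3×4 = 12; short/black (eeB_) = 1×4 = 4
Phenotype counts (out of 16): 12 normal/black, 4 short/black
short/black: 4 out of 16
Probability: 4/16 = 1/4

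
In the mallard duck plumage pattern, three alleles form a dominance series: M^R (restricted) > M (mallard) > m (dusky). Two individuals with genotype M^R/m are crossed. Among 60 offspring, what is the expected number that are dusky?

Cross: M^R/m × M^R/m
Allele dominance: M^R > M > m
Offspring genotypes: 1 M^R/M^R, 2 M^R/m, 1 m/m
Phenotype counts: 3 restricted, 1 dusky
dusky: 1 out of 4 → fraction 1/4
Expected count = 1/4 × 60 = 15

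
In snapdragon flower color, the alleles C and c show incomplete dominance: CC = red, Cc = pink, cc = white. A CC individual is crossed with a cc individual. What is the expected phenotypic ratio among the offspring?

Punnett square for CC × cc:
Offspring genotypes: 4 Cc
Phenotype counts: 4 pink
Ratio: all pink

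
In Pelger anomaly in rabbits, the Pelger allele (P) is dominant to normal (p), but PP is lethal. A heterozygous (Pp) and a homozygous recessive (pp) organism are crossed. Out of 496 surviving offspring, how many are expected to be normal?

Cross: Pp × pp
Punnett square offspring (before lethality): 2 Pp, 2 pp
No PP offspring are produced in this cross.
normal: 2 out of 4 → fraction 1/2
Expected count = 1/2 × 496 = 248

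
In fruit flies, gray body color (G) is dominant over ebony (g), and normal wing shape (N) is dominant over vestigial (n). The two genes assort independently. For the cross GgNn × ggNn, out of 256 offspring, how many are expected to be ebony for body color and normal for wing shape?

Dihybrid cross GgNn × ggNn — consider each gene separately:
body color: Gg × gg → 2 Gg, 2 gg → 2 G_ : 2 gg (out of 4)
wing shape: Nn × Nn → 1 NN, 2 Nn, 1 nn → 3 N_ : 1 nn (out of 4)
Looking for: ebony (gg) and normal (N_)
P(ebony) = 2/4, P(normal) = 3/4
P(both) = 2/4 × 3/4 = 6/16 = 3/8
Expected count = 3/8 × 256 = 96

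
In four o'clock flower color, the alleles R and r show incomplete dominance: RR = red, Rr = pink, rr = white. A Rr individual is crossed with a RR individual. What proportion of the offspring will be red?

Punnett square for Rr × RR:
Offspring genotypes: 2 RR, 2 Rr
Phenotype counts: 2 red, 2 pink
red: 2 out of 4
Probability: 2/4 = 1/2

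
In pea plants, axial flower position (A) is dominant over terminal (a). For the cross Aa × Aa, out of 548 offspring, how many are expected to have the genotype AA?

Punnett square for Aa × Aa:
Offspring genotypes: 1 AA, 2 Aa, 1 aa
Total offspring: 4
Count with target: 1
Probability: 1/4
Expected count = 1/4 × 548 = 137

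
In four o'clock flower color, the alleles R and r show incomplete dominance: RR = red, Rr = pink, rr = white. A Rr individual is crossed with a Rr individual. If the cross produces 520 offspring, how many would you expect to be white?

Punnett square for Rr × Rr:
Offspring genotypes: 1 RR, 2 Rr, 1 rr
Phenotype counts: 1 red, 2 pink, 1 white
white: 1 out of 4 → fraction 1/4
Expected count = 1/4 × 520 = 130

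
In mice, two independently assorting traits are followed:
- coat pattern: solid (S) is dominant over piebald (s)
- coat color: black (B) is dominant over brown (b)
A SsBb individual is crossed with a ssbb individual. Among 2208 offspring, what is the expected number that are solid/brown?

Dihybrid cross SsBb × ssbb — consider each gene separately:
coat pattern: Ss × ss → 2 Ss, 2 ss → 2 S_ : 2 ss (out of 4)
coat color: Bb × bb → 2 Bb, 2 bb → 2 B_ : 2 bb (out of 4)
Combine (counts out of 4 × 4 = 16): solid/black (S_B_) = 2×2 = 4; solid/brown (S_bb) = 2×2 = 4; piebald/black (ssB_) = 2×2 = 4; piebald/brown (ssbb) = 2×2 = 4
Phenotype counts (out of 16): 4 solid/black, 4 solid/brown, 4 piebald/black, 4 piebald/brown
solid/brown: 4 out of 16 → fraction 1/4
Expected count = 1/4 × 2208 = 552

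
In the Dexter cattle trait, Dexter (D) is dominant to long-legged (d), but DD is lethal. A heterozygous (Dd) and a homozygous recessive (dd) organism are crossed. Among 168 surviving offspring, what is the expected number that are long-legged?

Cross: Dd × dd
Punnett square offspring (before lethality): 2 Dd, 2 dd
No DD offspring are produced in this cross.
long-legged: 2 out of 4 → fraction 1/2
Expected count = 1/2 × 168 = 84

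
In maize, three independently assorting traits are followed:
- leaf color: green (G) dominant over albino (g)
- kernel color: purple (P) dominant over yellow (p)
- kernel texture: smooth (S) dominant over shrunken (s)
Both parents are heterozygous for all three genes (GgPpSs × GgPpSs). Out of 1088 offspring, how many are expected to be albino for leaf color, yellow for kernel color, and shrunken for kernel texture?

Trihybrid cross: GgPpSs × GgPpSs
Each trait segregates independently with a 3:1 phenotypic ratio, so each gene contributes 3/4 (dominant) or 1/4 (recessive).
Target: albino (leaf color), yellow (kernel color), shrunken (kernel texture)
Probability = product of independent per-trait probabilities
= 1/4 × 1/4 × 1/4 = 1/64
Expected count = 1/64 × 1088 = 17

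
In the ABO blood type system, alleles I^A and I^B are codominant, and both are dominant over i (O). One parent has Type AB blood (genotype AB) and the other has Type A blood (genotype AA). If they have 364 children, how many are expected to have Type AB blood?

Cross: AB × AA
Possible offspring genotypes: 2 AA, 2 AB
Blood type counts: 2 Type A, 2 Type AB
Probability of Type AB: 2/4 = 1/2
Expected count = 1/2 × 364 = 182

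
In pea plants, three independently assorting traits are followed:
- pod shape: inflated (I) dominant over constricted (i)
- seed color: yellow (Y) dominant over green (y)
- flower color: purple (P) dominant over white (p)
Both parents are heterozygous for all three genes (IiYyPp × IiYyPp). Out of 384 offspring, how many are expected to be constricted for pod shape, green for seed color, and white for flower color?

Trihybrid cross: IiYyPp × IiYyPp
Each trait segregates independently with a 3:1 phenotypic ratio, so each gene contributes 3/4 (dominant) or 1/4 (recessive).
Target: constricted (pod shape), green (seed color), white (flower color)
Probability = product of independent per-trait probabilities
= 1/4 × 1/4 × 1/4 = 1/64
Expected count = 1/64 × 384 = 6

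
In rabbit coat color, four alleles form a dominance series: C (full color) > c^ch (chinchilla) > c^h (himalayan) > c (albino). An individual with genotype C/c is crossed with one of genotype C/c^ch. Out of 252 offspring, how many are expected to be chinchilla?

Cross: C/c × C/c^ch
Allele dominance: C > c^ch > c^h > c
Offspring genotypes: 1 C/C, 1 C/c^ch, 1 C/c, 1 c^ch/c
Phenotype counts: 3 full color, 1 chinchilla
chinchilla: 1 out of 4 → fraction 1/4
Expected count = 1/4 × 252 = 63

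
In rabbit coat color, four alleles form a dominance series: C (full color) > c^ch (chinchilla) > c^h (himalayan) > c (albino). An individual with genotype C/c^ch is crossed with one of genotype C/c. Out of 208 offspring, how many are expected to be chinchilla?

Cross: C/c^ch × C/c
Allele dominance: C > c^ch > c^h > c
Offspring genotypes: 1 C/C, 1 C/c, 1 C/c^ch, 1 c^ch/c
Phenotype counts: 3 full color, 1 chinchilla
chinchilla: 1 out of 4 → fraction 1/4
Expected count = 1/4 × 208 = 52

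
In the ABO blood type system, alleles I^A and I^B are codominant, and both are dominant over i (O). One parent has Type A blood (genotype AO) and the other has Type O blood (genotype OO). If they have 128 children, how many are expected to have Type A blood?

Cross: AO × OO
Possible offspring genotypes: 2 AO, 2 OO
Blood type counts: 2 Type A, 2 Type O
Probability of Type A: 2/4 = 1/2
Expected count = 1/2 × 128 = 64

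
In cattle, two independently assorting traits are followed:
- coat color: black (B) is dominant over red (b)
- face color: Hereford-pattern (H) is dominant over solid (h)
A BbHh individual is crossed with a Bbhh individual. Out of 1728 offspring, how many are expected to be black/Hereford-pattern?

Dihybrid cross BbHh × Bbhh — consider each gene separately:
coat color: Bb × Bb → 1 BB, 2 Bb, 1 bb → 3 B_ : 1 bb (out of 4)
face color: Hh × hh → 2 Hh, 2 hh → 2 H_ : 2 hh (out of 4)
Combine (counts out of 4 × 4 = 16): black/Hereford-pattern (B_H_) = 3×2 = 6; black/solid (B_hh) = 3×2 = 6; red/Hereford-pattern (bbH_) = 1×2 = 2; red/solid (bbhh) = 1×2 = 2
Phenotype counts (out of 16): 6 black/Hereford-pattern, 6 black/solid, 2 red/Hereford-pattern, 2 red/solid
black/Hereford-pattern: 6 out of 16 → fraction 3/8
Expected count = 3/8 × 1728 = 648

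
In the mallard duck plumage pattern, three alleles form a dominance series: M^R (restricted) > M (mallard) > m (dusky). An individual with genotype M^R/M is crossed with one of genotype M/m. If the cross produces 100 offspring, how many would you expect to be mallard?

Cross: M^R/M × M/m
Allele dominance: M^R > M > m
Offspring genotypes: 1 M^R/M, 1 M^R/m, 1 M/M, 1 M/m
Phenotype counts: 2 restricted, 2 mallard
mallard: 2 out of 4 → fraction 1/2
Expected count = 1/2 × 100 = 50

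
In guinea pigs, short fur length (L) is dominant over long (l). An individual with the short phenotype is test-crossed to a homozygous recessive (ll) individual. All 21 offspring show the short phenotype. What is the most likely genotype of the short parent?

Test cross: ? × ll
All offspring are short.
If the unknown parent were heterozygous (Ll), about half of 21 offspring would be long; none are. The unknown parent is most likely homozygous dominant (LL).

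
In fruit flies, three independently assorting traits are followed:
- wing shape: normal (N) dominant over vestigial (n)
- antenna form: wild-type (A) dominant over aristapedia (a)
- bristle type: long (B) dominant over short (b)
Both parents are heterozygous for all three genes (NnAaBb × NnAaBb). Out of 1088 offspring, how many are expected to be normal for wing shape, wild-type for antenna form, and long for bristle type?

Trihybrid cross: NnAaBb × NnAaBb
Each trait segregates independently with a 3:1 phenotypic ratio, so each gene contributes 3/4 (dominant) or 1/4 (recessive).
Target: normal (wing shape), wild-type (antenna form), long (bristle type)
Probability = product of independent per-trait probabilities
= 3/4 × 3/4 × 3/4 = 27/64
Expected count = 27/64 × 1088 = 459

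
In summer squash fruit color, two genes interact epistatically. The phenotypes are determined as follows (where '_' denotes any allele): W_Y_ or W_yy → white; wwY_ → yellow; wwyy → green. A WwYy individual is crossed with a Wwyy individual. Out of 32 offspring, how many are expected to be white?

Cross: WwYy × Wwyy — consider each gene separately:
W gene: Ww × Ww → 1 WW, 2 Ww, 1 ww → 3 W_ : 1 ww (out of 4)
Y gene: Yy × yy → 2 Yy, 2 yy → 2 Y_ : 2 yy (out of 4)
Genotype classes (out of 4 × 4 = 16): W_Y_ = 3×2 = 6; W_yy = 3×2 = 6; wwY_ = 1×2 = 2; wwyy = 1×2 = 2
Apply the phenotype rules: W_Y_ (6) + W_yy (6) → white; wwY_ (2) → yellow; wwyy (2) → green
Phenotype counts (out of 16): 12 white, 2 yellow, 2 green
white: 12 out of 16 → fraction 3/4
Expected count = 3/4 × 32 = 24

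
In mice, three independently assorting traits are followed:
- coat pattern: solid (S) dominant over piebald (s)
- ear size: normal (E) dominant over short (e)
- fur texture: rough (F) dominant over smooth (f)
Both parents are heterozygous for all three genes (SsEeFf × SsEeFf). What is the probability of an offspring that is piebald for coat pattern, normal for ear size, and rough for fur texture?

Trihybrid cross: SsEeFf × SsEeFf
Each trait segregates independently with a 3:1 phenotypic ratio, so each gene contributes 3/4 (dominant) or 1/4 (recessive).
Target: piebald (coat pattern), normal (ear size), rough (fur texture)
Probability = product of independent per-trait probabilities
= 1/4 × 3/4 × 3/4 = 9/64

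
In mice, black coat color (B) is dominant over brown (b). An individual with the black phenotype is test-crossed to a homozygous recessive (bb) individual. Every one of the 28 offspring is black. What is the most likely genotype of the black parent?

Test cross: ? × bb
All offspring are black.
If the unknown parent were heterozygous (Bb), about half of 28 offspring would be brown; none are. The unknown parent is most likely homozygous dominant (BB).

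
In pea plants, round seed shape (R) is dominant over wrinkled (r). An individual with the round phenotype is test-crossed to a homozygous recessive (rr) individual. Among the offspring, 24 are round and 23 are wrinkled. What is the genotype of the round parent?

Test cross: ? × rr
Offspring: 24 round, 23 wrinkled — approximately 1:1.
A 1:1 ratio in a test cross indicates the unknown parent is heterozygous (Rr).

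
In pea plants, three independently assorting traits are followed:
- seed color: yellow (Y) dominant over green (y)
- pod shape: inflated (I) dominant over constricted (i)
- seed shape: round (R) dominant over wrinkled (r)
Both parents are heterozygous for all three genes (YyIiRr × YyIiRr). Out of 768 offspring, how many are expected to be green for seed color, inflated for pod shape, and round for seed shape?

Trihybrid cross: YyIiRr × YyIiRr
Each trait segregates independently with a 3:1 phenotypic ratio, so each gene contributes 3/4 (dominant) or 1/4 (recessive).
Target: green (seed color), inflated (pod shape), round (seed shape)
Probability = product of independent per-trait probabilities
= 1/4 × 3/4 × 3/4 = 9/64
Expected count = 9/64 × 768 = 108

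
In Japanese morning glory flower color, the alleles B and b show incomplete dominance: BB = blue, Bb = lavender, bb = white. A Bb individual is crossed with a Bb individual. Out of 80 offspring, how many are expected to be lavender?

Punnett square for Bb × Bb:
Offspring genotypes: 1 BB, 2 Bb, 1 bb
Phenotype counts: 1 blue, 2 lavender, 1 white
lavender: 2 out of 4 → fraction 1/2
Expected count = 1/2 × 80 = 40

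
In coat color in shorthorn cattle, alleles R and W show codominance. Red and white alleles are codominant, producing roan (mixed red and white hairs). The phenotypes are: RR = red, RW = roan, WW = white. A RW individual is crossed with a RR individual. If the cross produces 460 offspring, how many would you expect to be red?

Punnett square for RW × RR:
Offspring genotypes: 2 RR, 2 RW
Phenotype counts: 2 red, 2 roan
red: 2 out of 4 → fraction 1/2
Expected count = 1/2 × 460 = 230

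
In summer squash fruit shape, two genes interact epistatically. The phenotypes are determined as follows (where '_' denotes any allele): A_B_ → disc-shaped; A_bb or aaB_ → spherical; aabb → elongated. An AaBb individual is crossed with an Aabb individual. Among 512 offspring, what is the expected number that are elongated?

Cross: AaBb × Aabb — consider each gene separately:
A gene: Aa × Aa → 1 AA, 2 Aa, 1 aa → 3 A_ : 1 aa (out of 4)
B gene: Bb × bb → 2 Bb, 2 bb → 2 B_ : 2 bb (out of 4)
Genotype classes (out of 4 × 4 = 16): A_B_ = 3×2 = 6; A_bb = 3×2 = 6; aaB_ = 1×2 = 2; aabb = 1×2 = 2
Apply the phenotype rules: A_B_ (6) → disc-shaped; A_bb (6) + aaB_ (2) → spherical; aabb (2) → elongated
Phenotype counts (out of 16): 6 disc-shaped, 8 spherical, 2 elongated
elongated: 2 out of 16 → fraction 1/8
Expected count = 1/8 × 512 = 64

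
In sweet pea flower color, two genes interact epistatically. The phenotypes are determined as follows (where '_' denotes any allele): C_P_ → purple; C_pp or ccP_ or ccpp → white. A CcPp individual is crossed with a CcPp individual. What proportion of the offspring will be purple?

Cross: CcPp × CcPp — consider each gene separately:
C gene: Cc × Cc → 1 CC, 2 Cc, 1 cc → 3 C_ : 1 cc (out of 4)
P gene: Pp × Pp → 1 PP, 2 Pp, 1 pp → 3 P_ : 1 pp (out of 4)
Genotype classes (out of 4 × 4 = 16): C_P_ = 3×3 = 9; C_pp = 3×1 = 3; ccP_ = 1×3 = 3; ccpp = 1×1 = 1
Apply the phenotype rules: C_P_ (9) → purple; C_pp (3) + ccP_ (3) + ccpp (1) → white
Phenotype counts (out of 16): 9 purple, 7 white
purple: 9 out of 16
Probability: 9/16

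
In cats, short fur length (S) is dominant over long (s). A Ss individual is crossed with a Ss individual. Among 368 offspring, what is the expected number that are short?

Punnett square for Ss × Ss:
Offspring genotypes: 1 SS, 2 Ss, 1 ss
short: 3, long: 1
short: 3 out of 4 → fraction 3/4
Expected count = 3/4 × 368 = 276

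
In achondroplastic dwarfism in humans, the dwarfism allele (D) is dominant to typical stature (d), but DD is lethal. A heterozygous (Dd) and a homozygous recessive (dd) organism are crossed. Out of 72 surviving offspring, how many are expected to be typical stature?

Cross: Dd × dd
Punnett square offspring (before lethality): 2 Dd, 2 dd
No DD offspring are produced in this cross.
typical stature: 2 out of 4 → fraction 1/2
Expected count = 1/2 × 72 = 36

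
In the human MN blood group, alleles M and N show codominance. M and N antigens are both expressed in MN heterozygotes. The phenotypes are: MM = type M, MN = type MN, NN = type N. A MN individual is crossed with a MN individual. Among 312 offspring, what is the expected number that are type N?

Punnett square for MN × MN:
Offspring genotypes: 1 MM, 2 MN, 1 NN
Phenotype counts: 1 type M, 2 type MN, 1 type N
type N: 1 out of 4 → fraction 1/4
Expected count = 1/4 × 312 = 78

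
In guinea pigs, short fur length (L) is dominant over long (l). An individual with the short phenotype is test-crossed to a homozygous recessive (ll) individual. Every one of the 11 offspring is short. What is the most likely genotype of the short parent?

Test cross: ? × ll
All offspring are short.
If the unknown parent were heterozygous (Ll), about half of 11 offspring would be long; none are. The unknown parent is most likely homozygous dominant (LL).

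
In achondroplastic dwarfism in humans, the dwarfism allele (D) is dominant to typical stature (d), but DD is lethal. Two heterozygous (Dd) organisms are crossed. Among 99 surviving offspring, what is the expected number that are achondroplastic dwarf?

Cross: Dd × Dd
Punnett square offspring (before lethality): 1 DD, 2 Dd, 1 dd
The DD genotype is lethal (embryos die); surviving offspring: 2 Dd, 1 dd
achondroplastic dwarf: 2 out of 3 → fraction 2/3
Expected count = 2/3 × 99 = 66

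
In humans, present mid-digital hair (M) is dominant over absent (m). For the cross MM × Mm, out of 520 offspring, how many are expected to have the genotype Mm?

Punnett square for MM × Mm:
Offspring genotypes: 2 MM, 2 Mm
Total offspring: 4
Count with target: 2
Probability: 2/4 = 1/2
Expected count = 1/2 × 520 = 260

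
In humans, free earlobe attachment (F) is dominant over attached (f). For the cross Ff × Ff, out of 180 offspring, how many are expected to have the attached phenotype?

Punnett square for Ff × Ff:
Offspring genotypes: 1 FF, 2 Ff, 1 ff
Total offspring: 4
Count with target: 1
Probability: 1/4
Expected count = 1/4 × 180 = 45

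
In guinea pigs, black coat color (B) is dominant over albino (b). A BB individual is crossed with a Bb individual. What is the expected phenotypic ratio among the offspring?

Punnett square for BB × Bb:
Offspring genotypes: 2 BB, 2 Bb
black: 4, albino: 0
Ratio: all black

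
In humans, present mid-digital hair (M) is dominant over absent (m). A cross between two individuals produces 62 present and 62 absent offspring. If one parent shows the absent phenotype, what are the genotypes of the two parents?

Observed offspring: 62 present, 62 absent
The observed ratio simplifies to 1:1. One parent shows absent, so its genotype must be mm. A 1:1 offspring split requires the other parent to be heterozygous (Mm).
Parent genotypes: mm × Mm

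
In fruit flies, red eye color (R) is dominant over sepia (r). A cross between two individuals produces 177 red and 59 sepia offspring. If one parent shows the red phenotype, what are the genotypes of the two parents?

Observed offspring: 177 red, 59 sepia
The observed ratio simplifies to 3:1. Sepia (rr) offspring appear, so each parent must contribute one r allele. The parent stated to show red carries R, so it is Rr. The other parent is then either Rr or rr: Rr × rr would give a 1:1 split, whereas Rr × Rr gives 3:1 — matching the data. So both parents are heterozygous (Rr × Rr).
Parent genotypes: Rr × Rr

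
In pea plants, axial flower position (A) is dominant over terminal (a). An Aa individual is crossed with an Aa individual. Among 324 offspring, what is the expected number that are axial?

Punnett square for Aa × Aa:
Offspring genotypes: 1 AA, 2 Aa, 1 aa
axial: 3, terminal: 1
axial: 3 out of 4 → fraction 3/4
Expected count = 3/4 × 324 = 243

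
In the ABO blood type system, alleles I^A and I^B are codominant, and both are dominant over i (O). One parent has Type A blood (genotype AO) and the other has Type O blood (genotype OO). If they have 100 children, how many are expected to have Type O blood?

Cross: AO × OO
Possible offspring genotypes: 2 AO, 2 OO
Blood type counts: 2 Type A, 2 Type O
Probability of Type O: 2/4 = 1/2
Expected count = 1/2 × 100 = 50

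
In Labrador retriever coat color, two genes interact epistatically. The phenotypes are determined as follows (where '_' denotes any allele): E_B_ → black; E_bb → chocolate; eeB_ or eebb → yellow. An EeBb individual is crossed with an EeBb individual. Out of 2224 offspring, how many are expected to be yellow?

Cross: EeBb × EeBb — consider each gene separately:
E gene: Ee × Ee → 1 EE, 2 Ee, 1 ee → 3 E_ : 1 ee (out of 4)
B gene: Bb × Bb → 1 BB, 2 Bb, 1 bb → 3 B_ : 1 bb (out of 4)
Genotype classes (out of 4 × 4 = 16): E_B_ = 3×3 = 9; E_bb = 3×1 = 3; eeB_ = 1×3 = 3; eebb = 1×1 = 1
Apply the phenotype rules: E_B_ (9) → black; E_bb (3) → chocolate; eeB_ (3) + eebb (1) → yellow
Phenotype counts (out of 16): 9 black, 3 chocolate, 4 yellow
yellow: 4 out of 16 → fraction 1/4
Expected count = 1/4 × 2224 = 556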